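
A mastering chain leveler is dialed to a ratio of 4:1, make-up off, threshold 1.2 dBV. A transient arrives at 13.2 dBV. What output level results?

4.2 dBV

13.2 dBV sits 12 dB over threshold.
4:1 compression reduces that to 12/4 = 3 dB over.
That puts the output at 4.2 dBV.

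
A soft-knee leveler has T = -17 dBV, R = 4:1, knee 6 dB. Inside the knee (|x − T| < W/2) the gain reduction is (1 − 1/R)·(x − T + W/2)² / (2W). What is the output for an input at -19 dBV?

-19.0625 dBV

x − T + W/2 = -19 − (-17) + 3 = 1.
GR = (1 − 1/4) × 1² / 12 = 0.75 × 1 / 12 = 0.0625 dB.
Output = -19 − 0.0625 = -19.0625 dBV.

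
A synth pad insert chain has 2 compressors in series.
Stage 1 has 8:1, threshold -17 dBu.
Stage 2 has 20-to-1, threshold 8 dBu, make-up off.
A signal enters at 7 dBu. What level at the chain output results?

-14 dBu

Stage 1: 7 dBu is 24 dB over -17 dBu; at 8:1 that becomes 3 dB over, giving -14 dBu.
Stage 2: -14 dBu is at or below the 8 dBu threshold — no compression; output -14 dBu.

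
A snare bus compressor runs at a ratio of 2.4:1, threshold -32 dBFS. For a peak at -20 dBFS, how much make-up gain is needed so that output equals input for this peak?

7 dB

The peak compresses to -32 + 12/2.4 = -27 dBFS.
To reach -20 dBFS requires -20 − (-27) = 7 dB of make-up.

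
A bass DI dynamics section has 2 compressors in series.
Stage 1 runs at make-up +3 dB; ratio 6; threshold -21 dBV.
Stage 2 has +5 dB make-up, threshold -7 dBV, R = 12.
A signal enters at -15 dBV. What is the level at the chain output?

-12 dBV

Stage 1: -15 dBV is 6 dB over -21 dBV; at 6:1 that becomes 1 dB over, giving -20 dBV; +3 dB make-up → -17 dBV.
Stage 2: -17 dBV is at or below the -7 dBV threshold — no compression; make-up brings it to -12 dBV.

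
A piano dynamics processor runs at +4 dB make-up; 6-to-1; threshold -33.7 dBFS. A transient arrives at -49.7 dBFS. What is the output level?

-45.7 dBFS

-49.7 dBFS is 16 dB below the -33.7 dBFS threshold, so no gain reduction is applied.
Make-up gain adds 4 dB: -49.7 + 4 = -45.7 dBFS.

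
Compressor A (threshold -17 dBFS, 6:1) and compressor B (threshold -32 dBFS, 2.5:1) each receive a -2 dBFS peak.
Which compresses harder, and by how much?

B, by 5.5 dB

A: 15 dB over, compressed to 2.5 dB over, so 12.5 dB of GR.
B: 30 dB over, compressed to 12 dB over, so 18 dB of GR.
B reduces 5.5 dB more.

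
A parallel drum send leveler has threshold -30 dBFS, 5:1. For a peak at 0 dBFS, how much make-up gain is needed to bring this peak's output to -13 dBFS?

11 dB

Overshoot 30 dB → 30/5 = 6 dB after compression, so the compressed level is -30 + 6 = -24 dBFS.
Make-up = target − compressed = -13 − (-24) = 11 dB.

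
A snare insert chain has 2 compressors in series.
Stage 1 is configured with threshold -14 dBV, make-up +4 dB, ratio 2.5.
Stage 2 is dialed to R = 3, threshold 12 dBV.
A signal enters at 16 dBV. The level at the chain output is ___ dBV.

Stage 1: 16 dBV is 30 dB over -14 dBV; at 2.5:1 that becomes 12 dB over, giving -2 dBV; +4 dB make-up → 2 dBV.
Stage 2: 2 dBV is at or below the 12 dBV threshold — no compression; output 2 dBV.

2 dBV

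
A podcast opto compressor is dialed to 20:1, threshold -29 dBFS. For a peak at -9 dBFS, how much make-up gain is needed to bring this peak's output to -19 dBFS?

9 dB

Without make-up, output = threshold + overshoot/20 = -29 + 1 = -28 dBFS.
Gap to target: 9 dB.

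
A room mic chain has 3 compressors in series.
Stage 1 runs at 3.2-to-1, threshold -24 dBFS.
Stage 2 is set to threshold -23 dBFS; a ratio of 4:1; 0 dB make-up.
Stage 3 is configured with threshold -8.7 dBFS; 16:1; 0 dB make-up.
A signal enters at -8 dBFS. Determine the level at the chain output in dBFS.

-22 dBFS

Stage 1: 16 dB above -24 dBFS, reduced 3.2:1 to 5 dB above → -19 dBFS.
Stage 2: -19 dBFS is 4 dB over -23 dBFS; at 4:1 that becomes 1 dB over, giving -22 dBFS.
Stage 3: -22 dBFS is at or below the -8.7 dBFS threshold — no compression; output -22 dBFS.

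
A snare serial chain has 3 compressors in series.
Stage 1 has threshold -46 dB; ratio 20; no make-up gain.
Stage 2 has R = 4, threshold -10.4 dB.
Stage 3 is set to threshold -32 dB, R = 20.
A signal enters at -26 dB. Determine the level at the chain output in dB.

Stage 1: overshoot 20 dB → 20/20 = 1 dB → -45 dB.
Stage 2: below threshold (-45 ≤ -10.4); passes unchanged; output -45 dB.
Stage 3: -45 dB is at or below the -32 dB threshold — no compression; output -45 dB.

-45 dB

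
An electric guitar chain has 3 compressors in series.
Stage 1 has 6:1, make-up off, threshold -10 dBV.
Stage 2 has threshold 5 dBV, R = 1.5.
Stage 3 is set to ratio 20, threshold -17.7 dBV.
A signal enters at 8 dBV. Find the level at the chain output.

-17.165 dBV

Stage 1: 8 dBV is 18 dB over -10 dBV; at 6:1 that becomes 3 dB over, giving -7 dBV.
Stage 2: below threshold (-7 ≤ 5); passes unchanged; output -7 dBV.
Stage 3: 10.7 dB above -17.7 dBV, reduced 20:1 to 0.535 dB above → -17.165 dBV.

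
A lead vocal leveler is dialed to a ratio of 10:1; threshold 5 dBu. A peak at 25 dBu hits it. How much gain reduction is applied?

18 dB

The signal is 20 dB above threshold.
At 10:1, output sits 20/10 = 2 dB above threshold.
So the signal is attenuated by 20 − 2 = 18 dB.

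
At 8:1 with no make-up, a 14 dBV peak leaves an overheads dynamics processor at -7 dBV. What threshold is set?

Input is 24 dB above T (since output overshoot × R = input overshoot: (-7 − T)·8 = 14 − T gives T = -10 dBV).
Check: -10 + (14 − (-10))/8 = -10 + 3 = -7 dBV. ✓

-10 dBV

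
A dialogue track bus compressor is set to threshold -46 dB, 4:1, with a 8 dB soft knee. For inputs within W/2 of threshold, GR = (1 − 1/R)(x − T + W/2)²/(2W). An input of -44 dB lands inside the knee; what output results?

x − T + W/2 = -44 − (-46) + 4 = 6.
GR = (1 − 1/4) × 6² / 16 = 0.75 × 36 / 16 = 1.6875 dB.
Output = -44 − 1.6875 = -45.6875 dB.

-45.6875 dB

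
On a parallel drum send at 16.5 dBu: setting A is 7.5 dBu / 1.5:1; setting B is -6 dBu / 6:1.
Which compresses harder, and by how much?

B, by 15.75 dB

A: overshoot 9 dB → output overshoot 6 dB → GR 3 dB.
B: overshoot 22.5 dB → output overshoot 3.75 dB → GR 18.75 dB.
Difference: 15.75 dB in favour of B.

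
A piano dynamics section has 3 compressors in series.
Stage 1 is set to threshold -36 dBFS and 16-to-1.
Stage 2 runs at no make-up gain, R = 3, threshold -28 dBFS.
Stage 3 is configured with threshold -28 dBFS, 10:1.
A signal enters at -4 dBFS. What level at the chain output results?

-34 dBFS

Stage 1: 32 dB above -36 dBFS, reduced 16:1 to 2 dB above → -34 dBFS.
Stage 2: -34 dBFS is at or below the -28 dBFS threshold — no compression; output -34 dBFS.
Stage 3: -34 dBFS ≤ -28 dBFS, so stage 3 doesn't engage; output -34 dBFS.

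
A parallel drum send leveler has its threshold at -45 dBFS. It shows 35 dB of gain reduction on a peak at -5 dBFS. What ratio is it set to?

8:1

Input overshoot = -5 − (-45) = 40 dB.
Output overshoot = 40 − 35 = 5 dB.
Ratio = input overshoot / output overshoot = 40 / 5 = 8.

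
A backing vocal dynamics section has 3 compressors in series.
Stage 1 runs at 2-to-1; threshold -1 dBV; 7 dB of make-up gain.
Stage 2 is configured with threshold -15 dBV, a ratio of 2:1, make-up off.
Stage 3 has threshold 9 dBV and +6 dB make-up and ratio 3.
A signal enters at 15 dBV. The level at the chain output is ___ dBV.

5.5 dBV

Stage 1: 15 dBV is 16 dB over -1 dBV; at 2:1 that becomes 8 dB over, giving 7 dBV; +7 dB make-up → 14 dBV.
Stage 2: 14 dBV is 29 dB over -15 dBV; at 2:1 that becomes 14.5 dB over, giving -0.5 dBV.
Stage 3: below threshold (-0.5 ≤ 9); passes unchanged; make-up brings it to 5.5 dBV.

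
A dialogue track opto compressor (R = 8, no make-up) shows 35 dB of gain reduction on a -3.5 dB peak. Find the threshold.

Input is 40 dB above T (since output overshoot × R = input overshoot: (-38.5 − T)·8 = -3.5 − T gives T = -43.5 dB).
Check: -43.5 + (-3.5 − (-43.5))/8 = -43.5 + 5 = -38.5 dB. ✓

-43.5 dB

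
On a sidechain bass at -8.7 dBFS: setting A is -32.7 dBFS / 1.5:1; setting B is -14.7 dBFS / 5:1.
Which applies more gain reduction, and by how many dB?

A, by 3.2 dB

A: GR = 24 − 24/1.5 = 8 dB.
B: GR = 6 − 6/5 = 4.8 dB.
A reduces 3.2 dB more.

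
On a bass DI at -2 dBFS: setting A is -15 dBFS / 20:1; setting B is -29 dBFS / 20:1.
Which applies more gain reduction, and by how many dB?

B, by 13.3 dB

A: overshoot 13 dB → output overshoot 0.65 dB → GR 12.35 dB.
B: overshoot 27 dB → output overshoot 1.35 dB → GR 25.65 dB.
B applies 13.3 dB more gain reduction.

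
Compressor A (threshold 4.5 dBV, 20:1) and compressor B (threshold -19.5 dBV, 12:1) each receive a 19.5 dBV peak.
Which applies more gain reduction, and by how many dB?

B, by 21.5 dB

A: overshoot 15 dB → output overshoot 0.75 dB → GR 14.25 dB.
B: overshoot 39 dB → output overshoot 3.25 dB → GR 35.75 dB.
Difference: 21.5 dB in favour of B.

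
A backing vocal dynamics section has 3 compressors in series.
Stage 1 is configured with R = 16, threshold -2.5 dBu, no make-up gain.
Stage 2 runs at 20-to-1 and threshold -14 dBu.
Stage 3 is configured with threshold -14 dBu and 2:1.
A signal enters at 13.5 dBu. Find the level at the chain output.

Stage 1: 16 dB above -2.5 dBu, reduced 16:1 to 1 dB above → -1.5 dBu.
Stage 2: overshoot 12.5 dB → 12.5/20 = 0.625 dB → -13.375 dBu.
Stage 3: 0.625 dB above -14 dBu, reduced 2:1 to 0.3125 dB above → -13.6875 dBu.

-13.6875 dBu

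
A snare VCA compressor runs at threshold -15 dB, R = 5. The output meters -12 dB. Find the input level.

0 dB

That's 3 dB above the -15 dB threshold.
Undo the ratio: input overshoot = 3 × 5 = 15 dB, giving input = 0 dB.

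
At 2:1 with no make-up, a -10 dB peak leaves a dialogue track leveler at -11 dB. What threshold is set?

Let T be the threshold. Output overshoot = (input overshoot)/R, so -11 − T = (-10 − T)/2.
2·(-11 − T) = -10 − T → 1·T = -22 − (-10) = -12.
T = -12/1 = -12 dB.

-12 dB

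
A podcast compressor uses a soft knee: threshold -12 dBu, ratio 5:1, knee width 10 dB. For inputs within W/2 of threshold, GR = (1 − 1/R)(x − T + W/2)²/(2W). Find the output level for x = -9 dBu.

x − T + W/2 = -9 − (-12) + 5 = 8.
GR = (1 − 1/5) × 8² / 20 = 0.8 × 64 / 20 = 2.56 dB.
Output = -9 − 2.56 = -11.56 dBu.

-11.56 dBu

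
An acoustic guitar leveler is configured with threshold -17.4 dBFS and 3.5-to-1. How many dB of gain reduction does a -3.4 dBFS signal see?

10 dB

Overshoot = -3.4 − (-17.4) = 14 dB.
A 3.5:1 ratio leaves 4 dB of that excess.
Gain reduction = 14 − 4 = 10 dB.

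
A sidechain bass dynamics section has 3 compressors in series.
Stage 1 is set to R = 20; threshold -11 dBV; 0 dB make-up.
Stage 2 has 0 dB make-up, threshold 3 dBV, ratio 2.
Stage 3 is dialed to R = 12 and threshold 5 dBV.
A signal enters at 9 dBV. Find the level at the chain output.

Stage 1: overshoot 20 dB → 20/20 = 1 dB → -10 dBV.
Stage 2: -10 dBV is at or below the 3 dBV threshold — no compression; output -10 dBV.
Stage 3: -10 dBV is at or below the 5 dBV threshold — no compression; output -10 dBV.

-10 dBV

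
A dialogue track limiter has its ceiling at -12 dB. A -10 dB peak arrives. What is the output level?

The limiter clamps the peak to its -12 dB ceiling.

-12 dB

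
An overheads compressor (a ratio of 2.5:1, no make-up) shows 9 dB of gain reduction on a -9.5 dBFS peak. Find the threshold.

Input is 15 dB above T (since output overshoot × R = input overshoot: (-18.5 − T)·2.5 = -9.5 − T gives T = -24.5 dBFS).
Check: -24.5 + (-9.5 − (-24.5))/2.5 = -24.5 + 6 = -18.5 dBFS. ✓

-24.5 dBFS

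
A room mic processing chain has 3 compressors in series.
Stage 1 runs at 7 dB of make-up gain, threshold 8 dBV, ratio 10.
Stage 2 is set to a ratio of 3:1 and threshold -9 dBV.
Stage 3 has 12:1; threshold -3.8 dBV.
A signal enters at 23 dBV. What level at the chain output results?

Stage 1: 23 dBV is 15 dB over 8 dBV; at 10:1 that becomes 1.5 dB over, giving 9.5 dBV; +7 dB make-up → 16.5 dBV.
Stage 2: 16.5 dBV is 25.5 dB over -9 dBV; at 3:1 that becomes 8.5 dB over, giving -0.5 dBV.
Stage 3: -0.5 dBV is 3.3 dB over -3.8 dBV; at 12:1 that becomes 0.275 dB over, giving -3.525 dBV.

-3.525 dBV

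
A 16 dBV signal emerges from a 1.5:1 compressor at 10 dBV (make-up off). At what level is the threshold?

Input is 18 dB above T (since output overshoot × R = input overshoot: (10 − T)·1.5 = 16 − T gives T = -2 dBV).
Check: -2 + (16 − (-2))/1.5 = -2 + 12 = 10 dBV. ✓

-2 dBV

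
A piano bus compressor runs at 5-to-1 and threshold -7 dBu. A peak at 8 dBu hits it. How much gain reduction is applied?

12 dB

The signal is 15 dB above threshold.
At 5:1, output sits 15/5 = 3 dB above threshold.
Gain reduction = 15 − 3 = 12 dB.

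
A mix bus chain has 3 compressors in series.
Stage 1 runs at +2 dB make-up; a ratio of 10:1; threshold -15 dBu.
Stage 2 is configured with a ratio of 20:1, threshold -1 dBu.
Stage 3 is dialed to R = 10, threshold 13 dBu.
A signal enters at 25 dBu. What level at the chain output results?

Stage 1: overshoot 40 dB → 40/10 = 4 dB → -11 dBu; +2 dB make-up → -9 dBu.
Stage 2: -9 dBu is at or below the -1 dBu threshold — no compression; output -9 dBu.
Stage 3: below threshold (-9 ≤ 13); passes unchanged; output -9 dBu.

-9 dBu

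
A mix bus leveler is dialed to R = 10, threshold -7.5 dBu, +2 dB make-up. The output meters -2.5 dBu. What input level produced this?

22.5 dBu

Remove make-up: -2.5 − 2 = -4.5 dBu.
Post-compression overshoot = -4.5 − (-7.5) = 3 dB.
Undo the ratio: input overshoot = 3 × 10 = 30 dB, giving input = 22.5 dBu.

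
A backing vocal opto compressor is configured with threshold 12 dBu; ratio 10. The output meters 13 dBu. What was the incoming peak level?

22 dBu

That's 1 dB above the 12 dBu threshold.
Input overshoot = R × output overshoot = 10 dB → input = 12 + 10 = 22 dBu.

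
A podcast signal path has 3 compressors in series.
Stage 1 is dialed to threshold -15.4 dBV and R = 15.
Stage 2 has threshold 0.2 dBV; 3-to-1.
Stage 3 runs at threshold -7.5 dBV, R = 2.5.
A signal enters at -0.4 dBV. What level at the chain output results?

-14.4 dBV

Stage 1: 15 dB above -15.4 dBV, reduced 15:1 to 1 dB above → -14.4 dBV.
Stage 2: below threshold (-14.4 ≤ 0.2); passes unchanged; output -14.4 dBV.
Stage 3: -14.4 dBV ≤ -7.5 dBV, so stage 3 doesn't engage; output -14.4 dBV.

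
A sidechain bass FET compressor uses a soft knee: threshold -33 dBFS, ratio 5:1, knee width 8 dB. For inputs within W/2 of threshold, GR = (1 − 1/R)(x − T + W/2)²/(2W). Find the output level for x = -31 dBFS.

-32.8 dBFS

x − T + W/2 = -31 − (-33) + 4 = 6.
GR = (1 − 1/5) × 6² / 16 = 0.8 × 36 / 16 = 1.8 dB.
Output = -31 − 1.8 = -32.8 dBFS.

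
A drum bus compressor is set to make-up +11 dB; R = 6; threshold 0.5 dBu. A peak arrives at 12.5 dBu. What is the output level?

Overshoot: 12.5 − 0.5 = 12 dB.
6:1 compression reduces that to 12/6 = 2 dB over.
So the level is 0.5 + 2 = 2.5 dBu; make-up adds 11 dB, giving 13.5 dBu.

13.5 dBu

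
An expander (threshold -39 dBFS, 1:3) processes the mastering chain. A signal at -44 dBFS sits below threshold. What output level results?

-54 dBFS

The input is 5 dB below the -39 dBFS threshold.
A 1:3 expander multiplies undershoot by 3: 5 × 3 = 15 dB below threshold.
Output = -39 − 15 = -54 dBFS.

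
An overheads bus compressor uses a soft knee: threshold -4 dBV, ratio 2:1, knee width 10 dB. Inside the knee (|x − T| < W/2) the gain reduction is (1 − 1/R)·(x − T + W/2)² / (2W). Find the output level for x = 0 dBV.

-2.025 dBV

x − T + W/2 = 0 − (-4) + 5 = 9.
GR = (1 − 1/2) × 9² / 20 = 0.5 × 81 / 20 = 2.025 dB.
Output = 0 − 2.025 = -2.025 dBV.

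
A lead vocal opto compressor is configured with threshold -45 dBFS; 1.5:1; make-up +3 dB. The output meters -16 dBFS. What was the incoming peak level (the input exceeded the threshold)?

Remove make-up: -16 − 3 = -19 dBFS.
The compressed level sits -19 − (-45) = 26 dB over threshold.
Input overshoot = R × output overshoot = 39 dB → input = -45 + 39 = -6 dBFS.

-6 dBFS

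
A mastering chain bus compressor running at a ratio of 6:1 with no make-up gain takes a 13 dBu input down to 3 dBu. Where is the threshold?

Let T be the threshold. Output overshoot = (input overshoot)/R, so 3 − T = (13 − T)/6.
6·(3 − T) = 13 − T → 5·T = 18 − 13 = 5.
T = 5/5 = 1 dBu.

1 dBu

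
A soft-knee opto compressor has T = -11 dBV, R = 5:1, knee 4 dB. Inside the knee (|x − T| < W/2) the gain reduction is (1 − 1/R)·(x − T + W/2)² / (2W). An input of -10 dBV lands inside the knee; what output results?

-10.9 dBV

x − T + W/2 = -10 − (-11) + 2 = 3.
GR = (1 − 1/5) × 3² / 8 = 0.8 × 9 / 8 = 0.9 dB.
Output = -10 − 0.9 = -10.9 dBV.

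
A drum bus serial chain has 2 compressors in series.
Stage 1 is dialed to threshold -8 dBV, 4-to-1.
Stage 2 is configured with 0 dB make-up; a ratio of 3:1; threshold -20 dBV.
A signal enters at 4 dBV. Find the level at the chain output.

-15 dBV

Stage 1: overshoot 12 dB → 12/4 = 3 dB → -5 dBV.
Stage 2: 15 dB above -20 dBV, reduced 3:1 to 5 dB above → -15 dBV.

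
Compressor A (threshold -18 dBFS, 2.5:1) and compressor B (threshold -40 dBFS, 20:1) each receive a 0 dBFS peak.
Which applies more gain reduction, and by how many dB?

B, by 27.2 dB

A: overshoot 18 dB → output overshoot 7.2 dB → GR 10.8 dB.
B: overshoot 40 dB → output overshoot 2 dB → GR 38 dB.
Difference: 27.2 dB in favour of B.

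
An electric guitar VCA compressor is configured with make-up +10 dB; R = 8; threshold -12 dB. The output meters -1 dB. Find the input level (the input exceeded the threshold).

-4 dB

Remove make-up: -1 − 10 = -11 dB.
Post-compression overshoot = -11 − (-12) = 1 dB.
Before 8:1 compression the overshoot was 1 × 8 = 8 dB, so input = -12 + 8 = -4 dB.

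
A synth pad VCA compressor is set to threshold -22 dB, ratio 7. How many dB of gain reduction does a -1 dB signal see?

The signal is 21 dB above threshold.
After 7:1 compression the overshoot becomes 21/7 = 3 dB.
Gain reduction = 21 − 3 = 18 dB.

18 dB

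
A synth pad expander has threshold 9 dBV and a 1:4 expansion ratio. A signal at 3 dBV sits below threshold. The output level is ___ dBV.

-15 dBV

Below threshold, a 1:4 expander applies gain = (4−1)×(T − x) of attenuation.
(4−1) × 6 = 18 dB, so output = 3 − 18 = -15 dBV.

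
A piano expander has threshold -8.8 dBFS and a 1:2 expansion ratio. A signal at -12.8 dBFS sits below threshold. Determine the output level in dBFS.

-16.8 dBFS

Undershoot = (-8.8) − (-12.8) = 4 dB.
At 1:2, that expands to 8 dB under threshold.
Output = -8.8 − 8 = -16.8 dBFS.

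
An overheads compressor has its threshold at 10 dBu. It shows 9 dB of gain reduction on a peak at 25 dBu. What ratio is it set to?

2.5:1

Input overshoot = 25 − 10 = 15 dB.
Output overshoot = 15 − 9 = 6 dB.
Ratio = input overshoot / output overshoot = 15 / 6 = 2.5.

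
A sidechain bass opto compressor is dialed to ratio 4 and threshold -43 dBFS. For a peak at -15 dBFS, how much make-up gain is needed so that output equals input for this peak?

21 dB

The peak compresses to -43 + 28/4 = -36 dBFS.
To reach -15 dBFS requires -15 − (-36) = 21 dB of make-up.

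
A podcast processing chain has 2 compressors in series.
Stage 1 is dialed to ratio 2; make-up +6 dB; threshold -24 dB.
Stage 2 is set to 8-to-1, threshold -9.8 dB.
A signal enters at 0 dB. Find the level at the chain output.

-9.325 dB

Stage 1: 24 dB above -24 dB, reduced 2:1 to 12 dB above → -12 dB; +6 dB make-up → -6 dB.
Stage 2: overshoot 3.8 dB → 3.8/8 = 0.475 dB → -9.325 dB.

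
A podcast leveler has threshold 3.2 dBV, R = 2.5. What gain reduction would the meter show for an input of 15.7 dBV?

7.5 dB

15.7 dBV exceeds the threshold by 12.5 dB.
At 2.5:1, output sits 12.5/2.5 = 5 dB above threshold.
GR = overshoot in − overshoot out = 12.5 − 5 = 7.5 dB.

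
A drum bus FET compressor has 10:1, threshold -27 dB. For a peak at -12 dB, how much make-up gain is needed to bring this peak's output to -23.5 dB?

2 dB

The peak compresses to -27 + 15/10 = -25.5 dB.
To reach -23.5 dB requires -23.5 − (-25.5) = 2 dB of make-up.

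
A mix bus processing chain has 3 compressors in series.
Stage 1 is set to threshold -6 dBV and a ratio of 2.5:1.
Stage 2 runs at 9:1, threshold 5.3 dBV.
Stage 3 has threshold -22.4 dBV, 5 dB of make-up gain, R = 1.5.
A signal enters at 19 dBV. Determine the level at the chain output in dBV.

0.2 dBV

Stage 1: overshoot 25 dB → 25/2.5 = 10 dB → 4 dBV.
Stage 2: 4 dBV ≤ 5.3 dBV, so stage 2 doesn't engage; output 4 dBV.
Stage 3: overshoot 26.4 dB → 26.4/1.5 = 17.6 dB → -4.8 dBV; +5 dB make-up → 0.2 dBV.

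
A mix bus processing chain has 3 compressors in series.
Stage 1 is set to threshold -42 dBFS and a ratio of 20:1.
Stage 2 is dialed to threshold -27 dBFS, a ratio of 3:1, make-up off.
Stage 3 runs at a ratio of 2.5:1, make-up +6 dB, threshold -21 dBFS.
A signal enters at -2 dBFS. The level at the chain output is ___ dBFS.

Stage 1: 40 dB above -42 dBFS, reduced 20:1 to 2 dB above → -40 dBFS.
Stage 2: -40 dBFS ≤ -27 dBFS, so stage 2 doesn't engage; output -40 dBFS.
Stage 3: -40 dBFS ≤ -21 dBFS, so stage 3 doesn't engage; make-up brings it to -34 dBFS.

-34 dBFS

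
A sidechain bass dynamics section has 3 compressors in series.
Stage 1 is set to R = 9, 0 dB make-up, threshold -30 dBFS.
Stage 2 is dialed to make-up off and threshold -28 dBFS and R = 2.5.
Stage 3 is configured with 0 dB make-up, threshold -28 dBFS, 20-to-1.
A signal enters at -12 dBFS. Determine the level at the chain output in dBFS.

Stage 1: -12 dBFS is 18 dB over -30 dBFS; at 9:1 that becomes 2 dB over, giving -28 dBFS.
Stage 2: -28 dBFS is at or below the -28 dBFS threshold — no compression; output -28 dBFS.
Stage 3: -28 dBFS is at or below the -28 dBFS threshold — no compression; output -28 dBFS.

-28 dBFS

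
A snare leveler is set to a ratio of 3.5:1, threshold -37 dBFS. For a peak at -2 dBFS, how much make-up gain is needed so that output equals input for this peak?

25 dB

Overshoot 35 dB → 35/3.5 = 10 dB after compression, so the compressed level is -37 + 10 = -27 dBFS.
Make-up = target − compressed = -2 − (-27) = 25 dB.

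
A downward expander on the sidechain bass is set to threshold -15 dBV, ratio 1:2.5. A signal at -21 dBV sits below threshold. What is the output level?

Undershoot = (-15) − (-21) = 6 dB.
At 1:2.5, that expands to 15 dB under threshold.
Output = -15 − 15 = -30 dBV.

-30 dBV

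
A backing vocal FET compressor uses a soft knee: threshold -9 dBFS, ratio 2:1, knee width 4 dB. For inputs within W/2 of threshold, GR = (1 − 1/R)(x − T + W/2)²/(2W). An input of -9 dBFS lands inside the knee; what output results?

x − T + W/2 = -9 − (-9) + 2 = 2.
GR = (1 − 1/2) × 2² / 8 = 0.5 × 4 / 8 = 0.25 dB.
Output = -9 − 0.25 = -9.25 dBFS.

-9.25 dBFS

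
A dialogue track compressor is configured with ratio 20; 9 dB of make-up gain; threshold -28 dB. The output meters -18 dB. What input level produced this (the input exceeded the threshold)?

Before make-up, the level was -18 − 9 = -27 dB.
Post-compression overshoot = -27 − (-28) = 1 dB.
Input overshoot = R × output overshoot = 20 dB → input = -28 + 20 = -8 dB.

-8 dB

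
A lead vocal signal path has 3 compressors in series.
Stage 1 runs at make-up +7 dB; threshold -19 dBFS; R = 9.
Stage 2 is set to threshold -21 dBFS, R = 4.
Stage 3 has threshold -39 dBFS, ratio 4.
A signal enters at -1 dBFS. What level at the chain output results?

-33.8125 dBFS

Stage 1: overshoot 18 dB → 18/9 = 2 dB → -17 dBFS; +7 dB make-up → -10 dBFS.
Stage 2: overshoot 11 dB → 11/4 = 2.75 dB → -18.25 dBFS.
Stage 3: -18.25 dBFS is 20.75 dB over -39 dBFS; at 4:1 that becomes 5.1875 dB over, giving -33.8125 dBFS.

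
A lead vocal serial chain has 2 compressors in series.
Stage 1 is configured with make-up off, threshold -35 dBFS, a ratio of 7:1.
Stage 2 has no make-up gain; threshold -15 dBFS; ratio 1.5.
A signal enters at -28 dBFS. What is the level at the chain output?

Stage 1: -28 dBFS is 7 dB over -35 dBFS; at 7:1 that becomes 1 dB over, giving -34 dBFS.
Stage 2: -34 dBFS ≤ -15 dBFS, so stage 2 doesn't engage; output -34 dBFS.

-34 dBFS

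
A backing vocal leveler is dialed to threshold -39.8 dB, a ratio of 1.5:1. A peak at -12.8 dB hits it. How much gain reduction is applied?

-12.8 dB exceeds the threshold by 27 dB.
A 1.5:1 ratio leaves 18 dB of that excess.
GR = overshoot in − overshoot out = 27 − 18 = 9 dB.

9 dB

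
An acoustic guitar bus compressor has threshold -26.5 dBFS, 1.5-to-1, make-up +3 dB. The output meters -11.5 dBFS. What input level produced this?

-8.5 dBFS

Stripping the +3 dB make-up gives -14.5 dBFS at the gain stage.
The compressed level sits -14.5 − (-26.5) = 12 dB over threshold.
Input overshoot = R × output overshoot = 18 dB → input = -26.5 + 18 = -8.5 dBFS.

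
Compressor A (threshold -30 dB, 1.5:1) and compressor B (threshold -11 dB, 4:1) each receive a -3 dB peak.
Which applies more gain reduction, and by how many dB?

A: overshoot 27 dB → output overshoot 18 dB → GR 9 dB.
B: overshoot 8 dB → output overshoot 2 dB → GR 6 dB.
A applies 3 dB more gain reduction.

A, by 3 dB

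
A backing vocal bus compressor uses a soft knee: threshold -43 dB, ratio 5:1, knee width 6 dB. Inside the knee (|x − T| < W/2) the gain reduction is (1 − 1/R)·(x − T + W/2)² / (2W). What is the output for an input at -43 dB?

x − T + W/2 = -43 − (-43) + 3 = 3.
GR = (1 − 1/5) × 3² / 12 = 0.8 × 9 / 12 = 0.6 dB.
Output = -43 − 0.6 = -43.6 dB.

-43.6 dB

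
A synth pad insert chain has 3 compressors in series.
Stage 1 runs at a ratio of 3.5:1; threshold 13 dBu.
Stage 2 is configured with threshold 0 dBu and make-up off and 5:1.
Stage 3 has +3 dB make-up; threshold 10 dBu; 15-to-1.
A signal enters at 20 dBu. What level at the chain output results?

Stage 1: overshoot 7 dB → 7/3.5 = 2 dB → 15 dBu.
Stage 2: 15 dBu is 15 dB over 0 dBu; at 5:1 that becomes 3 dB over, giving 3 dBu.
Stage 3: 3 dBu is at or below the 10 dBu threshold — no compression; make-up brings it to 6 dBu.

6 dBu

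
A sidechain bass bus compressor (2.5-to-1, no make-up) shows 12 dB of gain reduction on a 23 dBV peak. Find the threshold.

3 dBV

Let T be the threshold. Output overshoot = (input overshoot)/R, so 11 − T = (23 − T)/2.5.
2.5·(11 − T) = 23 − T → 1.5·T = 27.5 − 23 = 4.5.
T = 4.5/1.5 = 3 dBV.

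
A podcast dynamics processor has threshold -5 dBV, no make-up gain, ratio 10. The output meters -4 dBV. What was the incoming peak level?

5 dBV

That's 1 dB above the -5 dBV threshold.
Before 10:1 compression the overshoot was 1 × 10 = 10 dB, so input = -5 + 10 = 5 dBV.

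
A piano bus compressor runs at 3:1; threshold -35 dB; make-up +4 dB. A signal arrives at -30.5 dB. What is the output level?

-30.5 dB sits 4.5 dB over threshold.
At 3:1 the overshoot is divided by 3, leaving 1.5 dB above threshold.
That puts the output at -33.5 dB; make-up adds 4 dB, giving -29.5 dB.

-29.5 dB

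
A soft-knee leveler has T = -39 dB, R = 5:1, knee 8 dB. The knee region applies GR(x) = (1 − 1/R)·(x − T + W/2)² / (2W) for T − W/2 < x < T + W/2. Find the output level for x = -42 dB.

-42.05 dB

x − T + W/2 = -42 − (-39) + 4 = 1.
GR = (1 − 1/5) × 1² / 16 = 0.8 × 1 / 16 = 0.05 dB.
Output = -42 − 0.05 = -42.05 dB.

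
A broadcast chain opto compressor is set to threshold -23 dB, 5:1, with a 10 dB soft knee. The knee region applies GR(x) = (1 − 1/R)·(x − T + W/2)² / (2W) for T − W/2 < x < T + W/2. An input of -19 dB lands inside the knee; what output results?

-22.24 dB

x − T + W/2 = -19 − (-23) + 5 = 9.
GR = (1 − 1/5) × 9² / 20 = 0.8 × 81 / 20 = 3.24 dB.
Output = -19 − 3.24 = -22.24 dB.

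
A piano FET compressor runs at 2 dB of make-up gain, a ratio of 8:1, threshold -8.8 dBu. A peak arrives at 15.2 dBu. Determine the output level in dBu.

15.2 dBu sits 24 dB over threshold.
The 24 dB excess becomes 3 dB after 8:1 reduction.
So the level is -8.8 + 3 = -5.8 dBu; make-up adds 2 dB, giving -3.8 dBu.

-3.8 dBu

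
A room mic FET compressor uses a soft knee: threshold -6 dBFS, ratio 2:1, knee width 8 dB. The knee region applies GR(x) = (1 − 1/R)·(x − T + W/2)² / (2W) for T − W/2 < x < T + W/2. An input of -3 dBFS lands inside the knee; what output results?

-4.53125 dBFS

x − T + W/2 = -3 − (-6) + 4 = 7.
GR = (1 − 1/2) × 7² / 16 = 0.5 × 49 / 16 = 1.53125 dB.
Output = -3 − 1.53125 = -4.53125 dBFS.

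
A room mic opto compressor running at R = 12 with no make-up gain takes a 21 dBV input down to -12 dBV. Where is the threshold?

Gain reduction = 21 − (-12) = 33 dB; output overshoot = GR / (R − 1) = 33 / 11 = 3 dB.
Threshold = output − output overshoot = -12 − 3 = -15 dBV.

-15 dBV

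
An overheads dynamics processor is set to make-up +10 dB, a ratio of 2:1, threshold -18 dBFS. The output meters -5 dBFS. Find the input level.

Remove make-up: -5 − 10 = -15 dBFS.
Post-compression overshoot = -15 − (-18) = 3 dB.
Input overshoot = R × output overshoot = 6 dB → input = -18 + 6 = -12 dBFS.

-12 dBFS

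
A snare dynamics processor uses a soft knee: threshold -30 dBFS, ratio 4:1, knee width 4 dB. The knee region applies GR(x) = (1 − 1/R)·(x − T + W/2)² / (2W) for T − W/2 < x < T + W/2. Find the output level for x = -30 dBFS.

-30.375 dBFS

x − T + W/2 = -30 − (-30) + 2 = 2.
GR = (1 − 1/4) × 2² / 8 = 0.75 × 4 / 8 = 0.375 dB.
Output = -30 − 0.375 = -30.375 dBFS.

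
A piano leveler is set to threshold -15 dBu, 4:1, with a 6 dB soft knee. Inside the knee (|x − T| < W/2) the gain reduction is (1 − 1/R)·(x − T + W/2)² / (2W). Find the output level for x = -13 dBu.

x − T + W/2 = -13 − (-15) + 3 = 5.
GR = (1 − 1/4) × 5² / 12 = 0.75 × 25 / 12 = 1.5625 dB.
Output = -13 − 1.5625 = -14.5625 dBu.

-14.5625 dBu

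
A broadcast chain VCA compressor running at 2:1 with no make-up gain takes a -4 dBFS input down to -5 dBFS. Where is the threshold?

Input is 2 dB above T (since output overshoot × R = input overshoot: (-5 − T)·2 = -4 − T gives T = -6 dBFS).
Check: -6 + (-4 − (-6))/2 = -6 + 1 = -5 dBFS. ✓

-6 dBFS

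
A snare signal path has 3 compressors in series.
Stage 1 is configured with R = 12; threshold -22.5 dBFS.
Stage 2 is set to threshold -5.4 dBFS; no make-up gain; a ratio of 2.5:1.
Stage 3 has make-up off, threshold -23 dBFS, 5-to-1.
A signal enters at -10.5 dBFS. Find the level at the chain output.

-22.7 dBFS

Stage 1: -10.5 dBFS is 12 dB over -22.5 dBFS; at 12:1 that becomes 1 dB over, giving -21.5 dBFS.
Stage 2: below threshold (-21.5 ≤ -5.4); passes unchanged; output -21.5 dBFS.
Stage 3: 1.5 dB above -23 dBFS, reduced 5:1 to 0.3 dB above → -22.7 dBFS.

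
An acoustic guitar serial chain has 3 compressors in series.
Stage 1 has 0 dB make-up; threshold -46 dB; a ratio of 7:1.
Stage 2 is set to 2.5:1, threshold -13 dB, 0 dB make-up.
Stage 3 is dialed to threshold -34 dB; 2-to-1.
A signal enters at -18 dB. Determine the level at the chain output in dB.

-42 dB

Stage 1: overshoot 28 dB → 28/7 = 4 dB → -42 dB.
Stage 2: -42 dB ≤ -13 dB, so stage 2 doesn't engage; output -42 dB.
Stage 3: -42 dB is at or below the -34 dB threshold — no compression; output -42 dB.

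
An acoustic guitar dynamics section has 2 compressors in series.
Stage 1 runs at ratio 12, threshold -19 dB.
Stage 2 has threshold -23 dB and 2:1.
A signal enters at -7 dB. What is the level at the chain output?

Stage 1: -7 dB is 12 dB over -19 dB; at 12:1 that becomes 1 dB over, giving -18 dB.
Stage 2: 5 dB above -23 dB, reduced 2:1 to 2.5 dB above → -20.5 dB.

-20.5 dB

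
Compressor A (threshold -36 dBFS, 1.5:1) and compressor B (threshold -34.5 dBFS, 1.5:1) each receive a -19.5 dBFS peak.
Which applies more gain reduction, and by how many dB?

A, by 0.5 dB

A: overshoot 16.5 dB → output overshoot 11 dB → GR 5.5 dB.
B: overshoot 15 dB → output overshoot 10 dB → GR 5 dB.
Difference: 0.5 dB in favour of A.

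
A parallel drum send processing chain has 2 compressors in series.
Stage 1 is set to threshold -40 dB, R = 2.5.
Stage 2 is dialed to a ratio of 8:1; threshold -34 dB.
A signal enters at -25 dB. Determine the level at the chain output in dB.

-34 dB

Stage 1: -25 dB is 15 dB over -40 dB; at 2.5:1 that becomes 6 dB over, giving -34 dB.
Stage 2: -34 dB is at or below the -34 dB threshold — no compression; output -34 dB.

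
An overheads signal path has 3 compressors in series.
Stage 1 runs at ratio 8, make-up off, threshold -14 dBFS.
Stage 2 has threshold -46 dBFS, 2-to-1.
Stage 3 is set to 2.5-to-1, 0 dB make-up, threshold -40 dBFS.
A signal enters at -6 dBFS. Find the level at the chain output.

Stage 1: -6 dBFS is 8 dB over -14 dBFS; at 8:1 that becomes 1 dB over, giving -13 dBFS.
Stage 2: 33 dB above -46 dBFS, reduced 2:1 to 16.5 dB above → -29.5 dBFS.
Stage 3: -29.5 dBFS is 10.5 dB over -40 dBFS; at 2.5:1 that becomes 4.2 dB over, giving -35.8 dBFS.

-35.8 dBFS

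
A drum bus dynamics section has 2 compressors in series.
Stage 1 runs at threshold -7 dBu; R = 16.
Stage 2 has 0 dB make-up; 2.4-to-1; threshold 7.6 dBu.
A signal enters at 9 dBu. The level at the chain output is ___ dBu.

Stage 1: 9 dBu is 16 dB over -7 dBu; at 16:1 that becomes 1 dB over, giving -6 dBu.
Stage 2: below threshold (-6 ≤ 7.6); passes unchanged; output -6 dBu.

-6 dBu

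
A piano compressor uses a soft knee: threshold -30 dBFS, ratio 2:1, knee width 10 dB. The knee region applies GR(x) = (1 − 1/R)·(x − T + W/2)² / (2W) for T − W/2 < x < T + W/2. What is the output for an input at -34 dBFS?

x − T + W/2 = -34 − (-30) + 5 = 1.
GR = (1 − 1/2) × 1² / 20 = 0.5 × 1 / 20 = 0.025 dB.
Output = -34 − 0.025 = -34.025 dBFS.

-34.025 dBFS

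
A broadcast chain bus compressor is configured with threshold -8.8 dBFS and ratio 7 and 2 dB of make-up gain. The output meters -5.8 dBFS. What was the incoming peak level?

-1.8 dBFS

Remove make-up: -5.8 − 2 = -7.8 dBFS.
The compressed level sits -7.8 − (-8.8) = 1 dB over threshold.
Before 7:1 compression the overshoot was 1 × 7 = 7 dB, so input = -8.8 + 7 = -1.8 dBFS.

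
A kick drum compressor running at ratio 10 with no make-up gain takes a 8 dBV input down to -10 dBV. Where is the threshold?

Gain reduction = 8 − (-10) = 18 dB; output overshoot = GR / (R − 1) = 18 / 9 = 2 dB.
Threshold = output − output overshoot = -10 − 2 = -12 dBV.

-12 dBV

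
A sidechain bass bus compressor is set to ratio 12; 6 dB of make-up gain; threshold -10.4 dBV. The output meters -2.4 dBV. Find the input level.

13.6 dBV

Remove make-up: -2.4 − 6 = -8.4 dBV.
The compressed level sits -8.4 − (-10.4) = 2 dB over threshold.
Undo the ratio: input overshoot = 2 × 12 = 24 dB, giving input = 13.6 dBV.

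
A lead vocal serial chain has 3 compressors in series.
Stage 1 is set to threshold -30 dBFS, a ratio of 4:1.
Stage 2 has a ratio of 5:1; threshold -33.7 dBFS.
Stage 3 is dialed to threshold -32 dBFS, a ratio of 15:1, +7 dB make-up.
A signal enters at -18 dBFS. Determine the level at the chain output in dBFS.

Stage 1: -18 dBFS is 12 dB over -30 dBFS; at 4:1 that becomes 3 dB over, giving -27 dBFS.
Stage 2: 6.7 dB above -33.7 dBFS, reduced 5:1 to 1.34 dB above → -32.36 dBFS.
Stage 3: -32.36 dBFS is at or below the -32 dBFS threshold — no compression; make-up brings it to -25.36 dBFS.

-25.36 dBFS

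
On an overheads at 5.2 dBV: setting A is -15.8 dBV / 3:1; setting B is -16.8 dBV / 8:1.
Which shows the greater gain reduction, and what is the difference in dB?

B, by 5.25 dB

A: 21 dB over, compressed to 7 dB over, so 14 dB of GR.
B: 22 dB over, compressed to 2.75 dB over, so 19.25 dB of GR.
B reduces 5.25 dB more.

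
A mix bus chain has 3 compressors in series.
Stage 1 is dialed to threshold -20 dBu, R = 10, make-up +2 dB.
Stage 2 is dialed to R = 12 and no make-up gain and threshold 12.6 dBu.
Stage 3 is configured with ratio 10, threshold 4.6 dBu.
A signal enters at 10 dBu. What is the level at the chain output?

-15 dBu

Stage 1: 10 dBu is 30 dB over -20 dBu; at 10:1 that becomes 3 dB over, giving -17 dBu; +2 dB make-up → -15 dBu.
Stage 2: below threshold (-15 ≤ 12.6); passes unchanged; output -15 dBu.
Stage 3: -15 dBu ≤ 4.6 dBu, so stage 3 doesn't engage; output -15 dBu.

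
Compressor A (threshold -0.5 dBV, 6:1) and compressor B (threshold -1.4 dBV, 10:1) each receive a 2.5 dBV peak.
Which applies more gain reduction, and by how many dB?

B, by 1.01 dB

A: 3 dB over, compressed to 0.5 dB over, so 2.5 dB of GR.
B: 3.9 dB over, compressed to 0.39 dB over, so 3.51 dB of GR.
B reduces 1.01 dB more.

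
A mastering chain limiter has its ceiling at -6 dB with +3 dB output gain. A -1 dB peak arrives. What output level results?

At ∞:1, everything above -6 dB is held at the ceiling.
Output gain then adds 3 dB: -6 + 3 = -3 dB.

-3 dB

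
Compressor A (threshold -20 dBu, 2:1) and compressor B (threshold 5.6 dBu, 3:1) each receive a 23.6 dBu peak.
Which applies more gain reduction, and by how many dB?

A, by 9.8 dB

A: 43.6 dB over, compressed to 21.8 dB over, so 21.8 dB of GR.
B: 18 dB over, compressed to 6 dB over, so 12 dB of GR.
Difference: 9.8 dB in favour of A.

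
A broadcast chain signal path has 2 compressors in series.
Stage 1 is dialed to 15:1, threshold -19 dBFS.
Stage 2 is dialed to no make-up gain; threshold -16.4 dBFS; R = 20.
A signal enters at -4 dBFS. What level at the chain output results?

Stage 1: -4 dBFS is 15 dB over -19 dBFS; at 15:1 that becomes 1 dB over, giving -18 dBFS.
Stage 2: below threshold (-18 ≤ -16.4); passes unchanged; output -18 dBFS.

-18 dBFS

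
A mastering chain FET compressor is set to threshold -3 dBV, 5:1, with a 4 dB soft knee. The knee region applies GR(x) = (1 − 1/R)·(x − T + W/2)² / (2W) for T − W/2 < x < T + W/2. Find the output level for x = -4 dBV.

x − T + W/2 = -4 − (-3) + 2 = 1.
GR = (1 − 1/5) × 1² / 8 = 0.8 × 1 / 8 = 0.1 dB.
Output = -4 − 0.1 = -4.1 dBV.

-4.1 dBV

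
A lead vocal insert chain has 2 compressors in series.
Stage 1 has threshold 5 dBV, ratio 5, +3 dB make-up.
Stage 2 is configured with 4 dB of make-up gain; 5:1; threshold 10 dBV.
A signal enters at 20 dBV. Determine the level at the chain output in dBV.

Stage 1: 20 dBV is 15 dB over 5 dBV; at 5:1 that becomes 3 dB over, giving 8 dBV; +3 dB make-up → 11 dBV.
Stage 2: 1 dB above 10 dBV, reduced 5:1 to 0.2 dB above → 10.2 dBV; +4 dB make-up → 14.2 dBV.

14.2 dBV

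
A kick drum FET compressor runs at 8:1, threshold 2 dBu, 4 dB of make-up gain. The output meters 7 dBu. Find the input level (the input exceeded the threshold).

10 dBu

Before make-up, the level was 7 − 4 = 3 dBu.
The compressed level sits 3 − 2 = 1 dB over threshold.
Before 8:1 compression the overshoot was 1 × 8 = 8 dB, so input = 2 + 8 = 10 dBu.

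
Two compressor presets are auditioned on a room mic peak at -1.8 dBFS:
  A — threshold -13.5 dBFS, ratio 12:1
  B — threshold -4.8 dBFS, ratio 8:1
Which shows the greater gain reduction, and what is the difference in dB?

A, by 8.1 dB

A: GR = 11.7 − 11.7/12 = 10.725 dB.
B: GR = 3 − 3/8 = 2.625 dB.
A reduces 8.1 dB more.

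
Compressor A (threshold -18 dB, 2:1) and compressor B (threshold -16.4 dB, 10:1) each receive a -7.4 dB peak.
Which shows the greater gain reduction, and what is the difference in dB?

A: overshoot 10.6 dB → output overshoot 5.3 dB → GR 5.3 dB.
B: overshoot 9 dB → output overshoot 0.9 dB → GR 8.1 dB.
B applies 2.8 dB more gain reduction.

B, by 2.8 dB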